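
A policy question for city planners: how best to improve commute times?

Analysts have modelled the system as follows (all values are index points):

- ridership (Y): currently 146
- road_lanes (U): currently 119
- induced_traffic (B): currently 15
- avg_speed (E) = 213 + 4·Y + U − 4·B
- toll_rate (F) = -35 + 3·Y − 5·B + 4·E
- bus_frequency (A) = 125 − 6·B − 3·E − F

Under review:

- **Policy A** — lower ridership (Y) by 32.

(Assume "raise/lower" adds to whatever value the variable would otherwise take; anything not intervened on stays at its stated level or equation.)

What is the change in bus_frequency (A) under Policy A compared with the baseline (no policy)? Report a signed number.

Baseline:
  Y = 146
  U = 119
  B = 15
  E = 213 + 4·146 + 119 − 4·15 = 856
  F = -35 + 3·146 − 5·15 + 4·856 = 3752
  A = 125 − 6·15 − 3·856 − 3752 = -6285
Policy A (Y − 32):
  Y = 146 − 32 = 114
  U = 119
  B = 15
  E = 213 + 4·114 + 119 − 4·15 = 728
  F = -35 + 3·114 − 5·15 + 4·728 = 3144
  A = 125 − 6·15 − 3·728 − 3144 = -5293
Change in A: -5293 − (-6285) = 992

992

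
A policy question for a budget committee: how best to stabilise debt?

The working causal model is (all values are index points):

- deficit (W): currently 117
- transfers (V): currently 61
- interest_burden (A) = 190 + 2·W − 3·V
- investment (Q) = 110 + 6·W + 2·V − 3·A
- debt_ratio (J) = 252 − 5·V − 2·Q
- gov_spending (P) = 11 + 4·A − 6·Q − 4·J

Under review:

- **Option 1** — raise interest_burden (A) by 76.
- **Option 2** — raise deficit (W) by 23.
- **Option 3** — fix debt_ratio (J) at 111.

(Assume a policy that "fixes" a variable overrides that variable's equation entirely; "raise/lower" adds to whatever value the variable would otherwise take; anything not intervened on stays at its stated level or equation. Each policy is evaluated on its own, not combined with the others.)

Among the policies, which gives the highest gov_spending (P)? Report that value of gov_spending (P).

1793

Option 1 (A + 76):
  W = 117
  V = 61
  A = 190 + 2·117 − 3·61 (+76 from intervention) = 317
  Q = 110 + 6·117 + 2·61 − 3·317 = -17
  J = 252 − 5·61 − 2·(-17) = -19
  P = 11 + 4·317 − 6·(-17) − 4·(-19) = 1457
Option 2 (W + 23):
  W = 117 + 23 = 140
  V = 61
  A = 190 + 2·140 − 3·61 = 287
  Q = 110 + 6·140 + 2·61 − 3·287 = 211
  J = 252 − 5·61 − 2·211 = -475
  P = 11 + 4·287 − 6·211 − 4·(-475) = 1793
Option 3 (J := 111):
  W = 117
  V = 61
  A = 190 + 2·117 − 3·61 = 241
  Q = 110 + 6·117 + 2·61 − 3·241 = 211
  J = 111
  P = 11 + 4·241 − 6·211 − 4·111 = -735
Comparing — Option 1: P=1457, Option 2: P=1793, Option 3: P=-735. Highest is 1793 (Option 2).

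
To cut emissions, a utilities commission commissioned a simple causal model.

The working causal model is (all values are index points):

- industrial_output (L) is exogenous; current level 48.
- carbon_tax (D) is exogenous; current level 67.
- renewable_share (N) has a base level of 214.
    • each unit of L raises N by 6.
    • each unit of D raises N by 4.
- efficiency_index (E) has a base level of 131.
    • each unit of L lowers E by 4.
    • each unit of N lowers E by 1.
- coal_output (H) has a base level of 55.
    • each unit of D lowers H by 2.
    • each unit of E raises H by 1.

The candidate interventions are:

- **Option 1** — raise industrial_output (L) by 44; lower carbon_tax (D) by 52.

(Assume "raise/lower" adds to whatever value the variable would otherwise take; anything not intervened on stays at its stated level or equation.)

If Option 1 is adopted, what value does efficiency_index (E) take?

-1063

Option 1 (L + 44, D − 52):
  L = 48 + 44 = 92
  D = 67 − 52 = 15
  N = 214 + 6·92 + 4·15 = 826
  E = 131 − 4·92 − 826 = -1063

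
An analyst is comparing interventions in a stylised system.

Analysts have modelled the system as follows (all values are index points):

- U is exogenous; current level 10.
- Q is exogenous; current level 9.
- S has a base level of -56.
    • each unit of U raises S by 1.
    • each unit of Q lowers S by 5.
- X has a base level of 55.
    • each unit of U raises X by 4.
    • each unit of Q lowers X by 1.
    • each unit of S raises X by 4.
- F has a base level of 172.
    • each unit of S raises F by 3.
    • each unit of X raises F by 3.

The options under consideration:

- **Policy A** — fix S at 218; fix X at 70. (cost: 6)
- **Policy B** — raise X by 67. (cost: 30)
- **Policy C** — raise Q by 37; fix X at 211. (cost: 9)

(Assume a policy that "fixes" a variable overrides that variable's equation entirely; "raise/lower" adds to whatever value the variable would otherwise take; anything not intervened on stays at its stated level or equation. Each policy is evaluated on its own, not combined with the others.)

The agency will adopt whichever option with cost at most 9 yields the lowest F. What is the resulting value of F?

Policy A (S := 218, X := 70):
  U = 10
  Q = 9
  S = 218
  X = 70
  F = 172 + 3·218 + 3·70 = 1036
Policy C (Q + 37, X := 211):
  U = 10
  Q = 9 + 37 = 46
  S = -56 + 10 − 5·46 = -276
  X = 211
  F = 172 + 3·(-276) + 3·211 = -23
Comparing — Policy A: F=1036, Policy C: F=-23. Lowest is -23 (Policy C).

-23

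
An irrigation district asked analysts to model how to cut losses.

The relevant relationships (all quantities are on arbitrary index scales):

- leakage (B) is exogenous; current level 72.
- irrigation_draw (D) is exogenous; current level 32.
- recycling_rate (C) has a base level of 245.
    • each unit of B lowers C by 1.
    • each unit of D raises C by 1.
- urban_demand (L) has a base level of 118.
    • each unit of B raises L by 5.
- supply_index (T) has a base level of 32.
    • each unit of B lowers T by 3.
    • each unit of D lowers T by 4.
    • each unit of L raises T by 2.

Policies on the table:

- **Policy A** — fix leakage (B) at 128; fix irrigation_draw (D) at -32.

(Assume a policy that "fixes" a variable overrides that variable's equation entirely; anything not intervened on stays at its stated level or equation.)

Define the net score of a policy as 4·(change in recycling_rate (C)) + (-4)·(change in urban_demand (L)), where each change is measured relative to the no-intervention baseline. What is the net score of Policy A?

-1600

Baseline:
  B = 72
  D = 32
  C = 245 − 72 + 32 = 205
  L = 118 + 5·72 = 478
Policy A (B := 128, D := -32):
  B = 128
  D = -32
  C = 245 − 128 + (-32) = 85
  L = 118 + 5·128 = 758
ΔC = 85 − 205 = -120; ΔL = 758 − 478 = 280
Score = 4·(-120) + (-4)·280 = -1600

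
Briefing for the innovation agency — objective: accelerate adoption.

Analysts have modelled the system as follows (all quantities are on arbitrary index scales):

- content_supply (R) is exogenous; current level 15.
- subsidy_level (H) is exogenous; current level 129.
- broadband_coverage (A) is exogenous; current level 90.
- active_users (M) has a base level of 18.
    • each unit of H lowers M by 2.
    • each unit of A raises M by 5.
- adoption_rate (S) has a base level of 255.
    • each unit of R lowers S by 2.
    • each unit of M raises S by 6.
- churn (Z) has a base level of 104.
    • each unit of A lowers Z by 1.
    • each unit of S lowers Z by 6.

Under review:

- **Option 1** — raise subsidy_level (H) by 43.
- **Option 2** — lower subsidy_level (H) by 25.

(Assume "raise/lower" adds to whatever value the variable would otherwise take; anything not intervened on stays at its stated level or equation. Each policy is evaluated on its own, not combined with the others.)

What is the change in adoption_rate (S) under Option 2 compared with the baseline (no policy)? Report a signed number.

300

Baseline:
  R = 15
  H = 129
  A = 90
  M = 18 − 2·129 + 5·90 = 210
  S = 255 − 2·15 + 6·210 = 1485
Option 2 (H − 25):
  R = 15
  H = 129 − 25 = 104
  A = 90
  M = 18 − 2·104 + 5·90 = 260
  S = 255 − 2·15 + 6·260 = 1785
Change in S: 1785 − 1485 = 300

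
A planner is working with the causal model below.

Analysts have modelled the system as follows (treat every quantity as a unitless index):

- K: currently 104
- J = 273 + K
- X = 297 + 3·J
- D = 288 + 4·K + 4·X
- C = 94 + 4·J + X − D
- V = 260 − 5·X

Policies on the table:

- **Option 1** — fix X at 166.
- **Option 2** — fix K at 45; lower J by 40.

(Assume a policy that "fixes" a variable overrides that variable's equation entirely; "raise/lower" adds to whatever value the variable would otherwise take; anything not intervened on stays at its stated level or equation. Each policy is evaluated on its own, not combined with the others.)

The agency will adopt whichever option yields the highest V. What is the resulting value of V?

-570

Option 1 (X := 166):
  K = 104
  J = 273 + 104 = 377
  X = 166
  V = 260 − 5·166 = -570
Option 2 (K := 45, J − 40):
  K = 45
  J = 273 + 45 (−40 from intervention) = 278
  X = 297 + 3·278 = 1131
  V = 260 − 5·1131 = -5395
Comparing — Option 1: V=-570, Option 2: V=-5395. Highest is -570 (Option 1).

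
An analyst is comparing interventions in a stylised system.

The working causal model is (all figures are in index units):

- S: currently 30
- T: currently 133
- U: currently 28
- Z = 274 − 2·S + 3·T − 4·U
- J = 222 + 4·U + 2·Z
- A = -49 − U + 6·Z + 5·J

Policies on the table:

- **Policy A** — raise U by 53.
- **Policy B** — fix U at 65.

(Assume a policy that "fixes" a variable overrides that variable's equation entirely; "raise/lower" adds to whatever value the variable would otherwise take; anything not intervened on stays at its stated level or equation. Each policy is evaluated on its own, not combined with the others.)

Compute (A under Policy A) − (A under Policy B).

Policy A (U + 53):
  S = 30
  T = 133
  U = 28 + 53 = 81
  Z = 274 − 2·30 + 3·133 − 4·81 = 289
  J = 222 + 4·81 + 2·289 = 1124
  A = -49 − 81 + 6·289 + 5·1124 = 7224
Policy B (U := 65):
  S = 30
  T = 133
  U = 65
  Z = 274 − 2·30 + 3·133 − 4·65 = 353
  J = 222 + 4·65 + 2·353 = 1188
  A = -49 − 65 + 6·353 + 5·1188 = 7944
A: 7224 − 7944 = -720

-720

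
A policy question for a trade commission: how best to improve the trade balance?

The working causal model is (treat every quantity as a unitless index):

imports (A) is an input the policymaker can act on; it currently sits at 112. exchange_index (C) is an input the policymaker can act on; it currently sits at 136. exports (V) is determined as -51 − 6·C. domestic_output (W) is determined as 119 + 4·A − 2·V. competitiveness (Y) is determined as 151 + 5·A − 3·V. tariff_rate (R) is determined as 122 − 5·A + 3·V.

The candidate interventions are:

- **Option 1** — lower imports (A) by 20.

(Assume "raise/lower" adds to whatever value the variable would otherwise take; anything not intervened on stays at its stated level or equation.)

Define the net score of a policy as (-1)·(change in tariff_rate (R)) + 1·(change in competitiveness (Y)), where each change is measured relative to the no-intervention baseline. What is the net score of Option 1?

-200

Baseline:
  A = 112
  C = 136
  V = -51 − 6·136 = -867
  Y = 151 + 5·112 − 3·(-867) = 3312
  R = 122 − 5·112 + 3·(-867) = -3039
Option 1 (A − 20):
  A = 112 − 20 = 92
  C = 136
  V = -51 − 6·136 = -867
  Y = 151 + 5·92 − 3·(-867) = 3212
  R = 122 − 5·92 + 3·(-867) = -2939
ΔR = -2939 − (-3039) = 100; ΔY = 3212 − 3312 = -100
Score = (-1)·100 + 1·(-100) = -200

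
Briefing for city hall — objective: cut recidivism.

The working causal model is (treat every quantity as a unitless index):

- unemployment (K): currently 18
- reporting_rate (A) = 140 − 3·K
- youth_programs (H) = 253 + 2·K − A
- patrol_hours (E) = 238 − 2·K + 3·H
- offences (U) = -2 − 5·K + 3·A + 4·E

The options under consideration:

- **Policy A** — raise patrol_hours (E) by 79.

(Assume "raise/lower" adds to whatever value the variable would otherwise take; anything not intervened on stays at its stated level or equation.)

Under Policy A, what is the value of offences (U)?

Policy A (E + 79):
  K = 18
  A = 140 − 3·18 = 86
  H = 253 + 2·18 − 86 = 203
  E = 238 − 2·18 + 3·203 (+79 from intervention) = 890
  U = -2 − 5·18 + 3·86 + 4·890 = 3726

3726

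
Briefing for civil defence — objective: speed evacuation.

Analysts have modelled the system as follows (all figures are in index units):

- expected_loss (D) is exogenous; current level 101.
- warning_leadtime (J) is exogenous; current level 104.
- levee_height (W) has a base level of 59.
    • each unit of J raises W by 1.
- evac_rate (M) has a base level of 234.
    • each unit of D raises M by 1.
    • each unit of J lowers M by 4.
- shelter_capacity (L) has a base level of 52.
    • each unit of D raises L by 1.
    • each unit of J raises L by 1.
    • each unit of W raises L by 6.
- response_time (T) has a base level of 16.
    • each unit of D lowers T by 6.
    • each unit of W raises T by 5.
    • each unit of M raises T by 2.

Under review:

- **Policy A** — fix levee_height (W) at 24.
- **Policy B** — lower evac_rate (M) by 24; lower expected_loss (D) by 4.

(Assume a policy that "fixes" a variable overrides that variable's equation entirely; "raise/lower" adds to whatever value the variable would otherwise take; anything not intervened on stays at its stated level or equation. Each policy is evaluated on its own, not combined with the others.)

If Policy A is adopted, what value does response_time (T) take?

Policy A (W := 24):
  D = 101
  J = 104
  W = 24
  M = 234 + 101 − 4·104 = -81
  T = 16 − 6·101 + 5·24 + 2·(-81) = -632

-632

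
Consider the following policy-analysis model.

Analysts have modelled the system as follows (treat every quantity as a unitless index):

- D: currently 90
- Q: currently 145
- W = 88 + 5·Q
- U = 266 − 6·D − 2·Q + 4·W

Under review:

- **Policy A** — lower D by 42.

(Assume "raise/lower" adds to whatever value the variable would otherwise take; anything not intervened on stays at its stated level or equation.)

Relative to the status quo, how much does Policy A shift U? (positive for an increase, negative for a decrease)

252

Baseline:
  D = 90
  Q = 145
  W = 88 + 5·145 = 813
  U = 266 − 6·90 − 2·145 + 4·813 = 2688
Policy A (D − 42):
  D = 90 − 42 = 48
  Q = 145
  W = 88 + 5·145 = 813
  U = 266 − 6·48 − 2·145 + 4·813 = 2940
Change in U: 2940 − 2688 = 252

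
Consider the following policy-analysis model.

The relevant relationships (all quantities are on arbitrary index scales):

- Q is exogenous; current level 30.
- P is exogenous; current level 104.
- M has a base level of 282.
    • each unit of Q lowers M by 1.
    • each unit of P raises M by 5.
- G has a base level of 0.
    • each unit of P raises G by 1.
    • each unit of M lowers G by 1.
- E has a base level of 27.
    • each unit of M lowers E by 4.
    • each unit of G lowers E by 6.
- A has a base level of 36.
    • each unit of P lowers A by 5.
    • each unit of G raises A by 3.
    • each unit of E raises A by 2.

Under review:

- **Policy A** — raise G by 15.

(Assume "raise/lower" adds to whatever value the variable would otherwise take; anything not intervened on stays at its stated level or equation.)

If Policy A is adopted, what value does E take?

857

Policy A (G + 15):
  Q = 30
  P = 104
  M = 282 − 30 + 5·104 = 772
  G = 0 + 104 − 772 (+15 from intervention) = -653
  E = 27 − 4·772 − 6·(-653) = 857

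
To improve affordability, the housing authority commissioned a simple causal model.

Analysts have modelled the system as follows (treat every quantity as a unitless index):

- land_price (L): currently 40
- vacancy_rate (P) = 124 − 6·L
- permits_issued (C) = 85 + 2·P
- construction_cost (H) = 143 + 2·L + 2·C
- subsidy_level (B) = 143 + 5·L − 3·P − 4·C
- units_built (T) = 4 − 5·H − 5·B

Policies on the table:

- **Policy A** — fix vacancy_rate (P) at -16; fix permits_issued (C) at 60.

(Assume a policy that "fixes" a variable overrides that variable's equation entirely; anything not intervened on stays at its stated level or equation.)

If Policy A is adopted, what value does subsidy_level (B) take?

Policy A (P := -16, C := 60):
  L = 40
  P = -16
  C = 60
  B = 143 + 5·40 − 3·(-16) − 4·60 = 151

151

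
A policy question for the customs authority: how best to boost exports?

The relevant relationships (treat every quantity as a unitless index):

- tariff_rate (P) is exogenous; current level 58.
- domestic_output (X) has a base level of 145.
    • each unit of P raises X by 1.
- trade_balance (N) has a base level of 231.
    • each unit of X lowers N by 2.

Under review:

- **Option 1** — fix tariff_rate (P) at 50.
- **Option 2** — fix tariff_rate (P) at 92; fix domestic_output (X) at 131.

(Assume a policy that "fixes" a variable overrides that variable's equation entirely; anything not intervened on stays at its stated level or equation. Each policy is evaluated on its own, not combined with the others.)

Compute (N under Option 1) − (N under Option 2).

-128

Option 1 (P := 50):
  P = 50
  X = 145 + 50 = 195
  N = 231 − 2·195 = -159
Option 2 (P := 92, X := 131):
  P = 92
  X = 131
  N = 231 − 2·131 = -31
N: -159 − (-31) = -128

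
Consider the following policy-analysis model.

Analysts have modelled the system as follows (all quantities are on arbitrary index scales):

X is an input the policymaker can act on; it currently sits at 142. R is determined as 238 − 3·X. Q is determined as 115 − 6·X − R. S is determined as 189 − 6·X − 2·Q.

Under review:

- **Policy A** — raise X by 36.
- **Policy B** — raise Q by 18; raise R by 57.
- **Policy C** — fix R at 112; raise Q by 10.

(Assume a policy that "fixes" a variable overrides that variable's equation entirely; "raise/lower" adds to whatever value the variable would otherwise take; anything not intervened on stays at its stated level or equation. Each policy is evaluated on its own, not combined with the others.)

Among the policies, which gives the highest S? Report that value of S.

Policy A (X + 36):
  X = 142 + 36 = 178
  R = 238 − 3·178 = -296
  Q = 115 − 6·178 − (-296) = -657
  S = 189 − 6·178 − 2·(-657) = 435
Policy B (Q + 18, R + 57):
  X = 142
  R = 238 − 3·142 (+57 from intervention) = -131
  Q = 115 − 6·142 − (-131) (+18 from intervention) = -588
  S = 189 − 6·142 − 2·(-588) = 513
Policy C (R := 112, Q + 10):
  X = 142
  R = 112
  Q = 115 − 6·142 − 112 (+10 from intervention) = -839
  S = 189 − 6·142 − 2·(-839) = 1015
Comparing — Policy A: S=435, Policy B: S=513, Policy C: S=1015. Highest is 1015 (Policy C).

1015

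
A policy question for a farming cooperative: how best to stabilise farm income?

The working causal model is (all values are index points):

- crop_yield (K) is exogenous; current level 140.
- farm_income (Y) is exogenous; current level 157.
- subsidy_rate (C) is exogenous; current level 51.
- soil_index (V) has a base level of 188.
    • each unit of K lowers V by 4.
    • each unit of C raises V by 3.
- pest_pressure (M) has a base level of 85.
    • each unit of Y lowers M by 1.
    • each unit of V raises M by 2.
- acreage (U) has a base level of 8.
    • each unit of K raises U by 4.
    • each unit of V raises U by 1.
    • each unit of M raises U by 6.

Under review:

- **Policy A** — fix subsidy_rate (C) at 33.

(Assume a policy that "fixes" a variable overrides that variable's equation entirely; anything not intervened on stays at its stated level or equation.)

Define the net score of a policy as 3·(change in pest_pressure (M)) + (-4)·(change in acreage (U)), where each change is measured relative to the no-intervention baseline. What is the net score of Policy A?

2484

Baseline:
  K = 140
  Y = 157
  C = 51
  V = 188 − 4·140 + 3·51 = -219
  M = 85 − 157 + 2·(-219) = -510
  U = 8 + 4·140 + (-219) + 6·(-510) = -2711
Policy A (C := 33):
  K = 140
  Y = 157
  C = 33
  V = 188 − 4·140 + 3·33 = -273
  M = 85 − 157 + 2·(-273) = -618
  U = 8 + 4·140 + (-273) + 6·(-618) = -3413
ΔM = -618 − (-510) = -108; ΔU = -3413 − (-2711) = -702
Score = 3·(-108) + (-4)·(-702) = 2484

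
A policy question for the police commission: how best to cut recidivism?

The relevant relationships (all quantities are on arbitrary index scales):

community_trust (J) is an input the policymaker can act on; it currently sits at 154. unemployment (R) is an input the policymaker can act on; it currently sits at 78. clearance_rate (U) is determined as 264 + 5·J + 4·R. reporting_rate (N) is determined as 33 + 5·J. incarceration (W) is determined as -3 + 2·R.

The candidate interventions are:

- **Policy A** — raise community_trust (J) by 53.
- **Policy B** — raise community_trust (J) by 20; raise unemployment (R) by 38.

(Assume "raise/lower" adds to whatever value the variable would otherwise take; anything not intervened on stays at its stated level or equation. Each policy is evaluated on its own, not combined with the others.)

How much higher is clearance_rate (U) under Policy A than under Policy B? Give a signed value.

13

Policy A (J + 53):
  J = 154 + 53 = 207
  R = 78
  U = 264 + 5·207 + 4·78 = 1611
Policy B (J + 20, R + 38):
  J = 154 + 20 = 174
  R = 78 + 38 = 116
  U = 264 + 5·174 + 4·116 = 1598
U: 1611 − 1598 = 13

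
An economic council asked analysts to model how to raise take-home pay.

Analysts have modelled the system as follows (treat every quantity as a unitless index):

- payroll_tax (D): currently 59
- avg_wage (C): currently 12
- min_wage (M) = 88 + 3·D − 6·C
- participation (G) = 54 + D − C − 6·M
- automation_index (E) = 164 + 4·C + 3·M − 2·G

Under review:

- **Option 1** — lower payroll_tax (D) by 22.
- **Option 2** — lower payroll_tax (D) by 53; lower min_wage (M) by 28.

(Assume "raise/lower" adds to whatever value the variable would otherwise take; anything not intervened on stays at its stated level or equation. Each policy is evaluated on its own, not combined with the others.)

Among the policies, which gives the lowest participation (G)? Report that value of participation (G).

-683

Option 1 (D − 22):
  D = 59 − 22 = 37
  C = 12
  M = 88 + 3·37 − 6·12 = 127
  G = 54 + 37 − 12 − 6·127 = -683
Option 2 (D − 53, M − 28):
  D = 59 − 53 = 6
  C = 12
  M = 88 + 3·6 − 6·12 (−28 from intervention) = 6
  G = 54 + 6 − 12 − 6·6 = 12
Comparing — Option 1: G=-683, Option 2: G=12. Lowest is -683 (Option 1).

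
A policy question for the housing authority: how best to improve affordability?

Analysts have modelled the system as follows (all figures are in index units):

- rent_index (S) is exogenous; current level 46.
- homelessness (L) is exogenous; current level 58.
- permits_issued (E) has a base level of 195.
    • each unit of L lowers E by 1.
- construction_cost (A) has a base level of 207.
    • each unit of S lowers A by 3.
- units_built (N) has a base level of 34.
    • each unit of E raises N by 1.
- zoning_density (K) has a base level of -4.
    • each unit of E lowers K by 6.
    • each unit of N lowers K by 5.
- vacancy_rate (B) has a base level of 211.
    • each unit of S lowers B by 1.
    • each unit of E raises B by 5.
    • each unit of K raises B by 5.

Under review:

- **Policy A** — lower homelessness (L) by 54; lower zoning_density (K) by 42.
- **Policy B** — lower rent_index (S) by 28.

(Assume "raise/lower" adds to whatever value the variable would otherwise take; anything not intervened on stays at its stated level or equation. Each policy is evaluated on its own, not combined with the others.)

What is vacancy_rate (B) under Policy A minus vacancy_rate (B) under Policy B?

Policy A (L − 54, K − 42):
  S = 46
  L = 58 − 54 = 4
  E = 195 − 4 = 191
  N = 34 + 191 = 225
  K = -4 − 6·191 − 5·225 (−42 from intervention) = -2317
  B = 211 − 46 + 5·191 + 5·(-2317) = -10465
Policy B (S − 28):
  S = 46 − 28 = 18
  L = 58
  E = 195 − 58 = 137
  N = 34 + 137 = 171
  K = -4 − 6·137 − 5·171 = -1681
  B = 211 − 18 + 5·137 + 5·(-1681) = -7527
B: -10465 − (-7527) = -2938

-2938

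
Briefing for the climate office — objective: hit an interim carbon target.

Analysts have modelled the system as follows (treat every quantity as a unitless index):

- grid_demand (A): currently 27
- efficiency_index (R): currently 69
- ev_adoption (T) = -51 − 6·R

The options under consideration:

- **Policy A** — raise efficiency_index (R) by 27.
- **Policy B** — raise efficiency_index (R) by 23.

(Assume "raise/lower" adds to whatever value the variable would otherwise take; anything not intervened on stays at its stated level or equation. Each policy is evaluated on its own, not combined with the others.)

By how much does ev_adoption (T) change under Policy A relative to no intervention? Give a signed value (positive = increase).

Baseline:
  R = 69
  T = -51 − 6·69 = -465
Policy A (R + 27):
  R = 69 + 27 = 96
  T = -51 − 6·96 = -627
Change in T: -627 − (-465) = -162

-162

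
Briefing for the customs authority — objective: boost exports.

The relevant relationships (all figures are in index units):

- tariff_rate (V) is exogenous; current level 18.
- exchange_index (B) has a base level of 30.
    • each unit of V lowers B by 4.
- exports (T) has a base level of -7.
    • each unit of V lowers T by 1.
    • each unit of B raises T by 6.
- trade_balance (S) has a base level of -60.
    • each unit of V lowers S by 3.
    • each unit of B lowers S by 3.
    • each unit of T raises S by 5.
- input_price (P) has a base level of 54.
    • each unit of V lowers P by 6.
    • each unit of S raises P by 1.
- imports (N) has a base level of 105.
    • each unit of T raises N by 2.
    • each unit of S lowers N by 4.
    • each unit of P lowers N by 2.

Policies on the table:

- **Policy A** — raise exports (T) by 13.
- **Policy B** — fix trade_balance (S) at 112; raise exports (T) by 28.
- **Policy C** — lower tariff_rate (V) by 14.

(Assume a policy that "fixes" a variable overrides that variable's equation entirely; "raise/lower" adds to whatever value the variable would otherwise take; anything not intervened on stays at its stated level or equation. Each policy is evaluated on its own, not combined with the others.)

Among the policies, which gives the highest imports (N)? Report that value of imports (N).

Policy A (T + 13):
  V = 18
  B = 30 − 4·18 = -42
  T = -7 − 18 + 6·(-42) (+13 from intervention) = -264
  S = -60 − 3·18 − 3·(-42) + 5·(-264) = -1308
  P = 54 − 6·18 + (-1308) = -1362
  N = 105 + 2·(-264) − 4·(-1308) − 2·(-1362) = 7533
Policy B (S := 112, T + 28):
  V = 18
  B = 30 − 4·18 = -42
  T = -7 − 18 + 6·(-42) (+28 from intervention) = -249
  S = 112
  P = 54 − 6·18 + 112 = 58
  N = 105 + 2·(-249) − 4·112 − 2·58 = -957
Policy C (V − 14):
  V = 18 − 14 = 4
  B = 30 − 4·4 = 14
  T = -7 − 4 + 6·14 = 73
  S = -60 − 3·4 − 3·14 + 5·73 = 251
  P = 54 − 6·4 + 251 = 281
  N = 105 + 2·73 − 4·251 − 2·281 = -1315
Comparing — Policy A: N=7533, Policy B: N=-957, Policy C: N=-1315. Highest is 7533 (Policy A).

7533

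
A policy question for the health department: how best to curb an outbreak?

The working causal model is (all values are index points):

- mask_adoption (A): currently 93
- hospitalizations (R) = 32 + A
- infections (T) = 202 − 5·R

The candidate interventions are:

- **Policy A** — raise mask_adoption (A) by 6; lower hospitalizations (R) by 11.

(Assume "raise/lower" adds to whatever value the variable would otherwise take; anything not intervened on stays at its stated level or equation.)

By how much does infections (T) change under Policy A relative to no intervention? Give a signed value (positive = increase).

Baseline:
  A = 93
  R = 32 + 93 = 125
  T = 202 − 5·125 = -423
Policy A (A + 6, R − 11):
  A = 93 + 6 = 99
  R = 32 + 99 (−11 from intervention) = 120
  T = 202 − 5·120 = -398
Change in T: -398 − (-423) = 25

25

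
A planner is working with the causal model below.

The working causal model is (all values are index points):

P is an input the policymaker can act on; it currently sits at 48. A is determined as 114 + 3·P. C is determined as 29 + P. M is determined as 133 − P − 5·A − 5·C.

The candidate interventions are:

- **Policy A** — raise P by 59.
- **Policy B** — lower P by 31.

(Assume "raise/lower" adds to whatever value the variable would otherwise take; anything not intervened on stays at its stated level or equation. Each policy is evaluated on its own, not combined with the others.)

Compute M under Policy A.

-2829

Policy A (P + 59):
  P = 48 + 59 = 107
  A = 114 + 3·107 = 435
  C = 29 + 107 = 136
  M = 133 − 107 − 5·435 − 5·136 = -2829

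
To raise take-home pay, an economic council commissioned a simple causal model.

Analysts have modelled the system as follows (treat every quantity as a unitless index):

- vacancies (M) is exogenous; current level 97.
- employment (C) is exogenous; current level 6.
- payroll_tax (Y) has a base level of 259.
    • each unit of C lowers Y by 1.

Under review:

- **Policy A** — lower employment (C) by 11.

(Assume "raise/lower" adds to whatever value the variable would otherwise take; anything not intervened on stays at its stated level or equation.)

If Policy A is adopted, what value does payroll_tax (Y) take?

264

Policy A (C − 11):
  C = 6 − 11 = -5
  Y = 259 − (-5) = 264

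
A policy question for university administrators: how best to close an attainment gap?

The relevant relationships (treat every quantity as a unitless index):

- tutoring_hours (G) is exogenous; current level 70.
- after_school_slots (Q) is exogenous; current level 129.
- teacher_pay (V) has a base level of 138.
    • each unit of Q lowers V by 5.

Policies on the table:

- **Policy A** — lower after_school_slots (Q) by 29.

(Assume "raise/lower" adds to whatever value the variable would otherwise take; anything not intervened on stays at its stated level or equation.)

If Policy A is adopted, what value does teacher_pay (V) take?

-362

Policy A (Q − 29):
  Q = 129 − 29 = 100
  V = 138 − 5·100 = -362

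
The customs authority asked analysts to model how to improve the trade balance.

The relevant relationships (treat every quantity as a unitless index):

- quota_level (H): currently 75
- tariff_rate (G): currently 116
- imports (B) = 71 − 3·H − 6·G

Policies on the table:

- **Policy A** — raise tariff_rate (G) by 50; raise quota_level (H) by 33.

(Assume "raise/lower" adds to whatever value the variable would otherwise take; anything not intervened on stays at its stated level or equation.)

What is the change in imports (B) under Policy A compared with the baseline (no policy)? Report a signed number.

Baseline:
  H = 75
  G = 116
  B = 71 − 3·75 − 6·116 = -850
Policy A (G + 50, H + 33):
  H = 75 + 33 = 108
  G = 116 + 50 = 166
  B = 71 − 3·108 − 6·166 = -1249
Change in B: -1249 − (-850) = -399

-399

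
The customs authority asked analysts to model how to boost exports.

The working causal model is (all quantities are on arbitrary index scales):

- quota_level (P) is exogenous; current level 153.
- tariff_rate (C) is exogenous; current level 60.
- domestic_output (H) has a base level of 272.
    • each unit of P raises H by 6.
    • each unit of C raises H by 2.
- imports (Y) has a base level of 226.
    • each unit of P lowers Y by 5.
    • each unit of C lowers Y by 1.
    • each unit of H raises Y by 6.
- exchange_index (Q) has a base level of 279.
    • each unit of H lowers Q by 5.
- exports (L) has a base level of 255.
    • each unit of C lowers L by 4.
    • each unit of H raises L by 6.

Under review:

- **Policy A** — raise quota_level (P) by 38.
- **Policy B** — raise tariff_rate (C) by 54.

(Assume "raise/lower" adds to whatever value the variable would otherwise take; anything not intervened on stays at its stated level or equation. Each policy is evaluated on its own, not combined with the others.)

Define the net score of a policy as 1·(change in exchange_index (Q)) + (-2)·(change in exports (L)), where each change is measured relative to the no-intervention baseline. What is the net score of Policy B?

Baseline:
  P = 153
  C = 60
  H = 272 + 6·153 + 2·60 = 1310
  Q = 279 − 5·1310 = -6271
  L = 255 − 4·60 + 6·1310 = 7875
Policy B (C + 54):
  P = 153
  C = 60 + 54 = 114
  H = 272 + 6·153 + 2·114 = 1418
  Q = 279 − 5·1418 = -6811
  L = 255 − 4·114 + 6·1418 = 8307
ΔQ = -6811 − (-6271) = -540; ΔL = 8307 − 7875 = 432
Score = 1·(-540) + (-2)·432 = -1404

-1404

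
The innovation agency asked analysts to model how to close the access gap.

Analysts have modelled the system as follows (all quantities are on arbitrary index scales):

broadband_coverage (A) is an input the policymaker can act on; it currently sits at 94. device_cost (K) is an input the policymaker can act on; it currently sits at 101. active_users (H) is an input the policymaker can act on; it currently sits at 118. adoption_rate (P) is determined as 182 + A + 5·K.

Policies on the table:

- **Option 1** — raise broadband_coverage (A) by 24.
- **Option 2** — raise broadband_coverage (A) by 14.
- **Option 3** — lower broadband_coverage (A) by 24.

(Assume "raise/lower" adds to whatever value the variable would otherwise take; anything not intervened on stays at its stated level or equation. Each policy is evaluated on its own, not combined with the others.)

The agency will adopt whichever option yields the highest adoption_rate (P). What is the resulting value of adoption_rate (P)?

805

Option 1 (A + 24):
  A = 94 + 24 = 118
  K = 101
  P = 182 + 118 + 5·101 = 805
Option 2 (A + 14):
  A = 94 + 14 = 108
  K = 101
  P = 182 + 108 + 5·101 = 795
Option 3 (A − 24):
  A = 94 − 24 = 70
  K = 101
  P = 182 + 70 + 5·101 = 757
Comparing — Option 1: P=805, Option 2: P=795, Option 3: P=757. Highest is 805 (Option 1).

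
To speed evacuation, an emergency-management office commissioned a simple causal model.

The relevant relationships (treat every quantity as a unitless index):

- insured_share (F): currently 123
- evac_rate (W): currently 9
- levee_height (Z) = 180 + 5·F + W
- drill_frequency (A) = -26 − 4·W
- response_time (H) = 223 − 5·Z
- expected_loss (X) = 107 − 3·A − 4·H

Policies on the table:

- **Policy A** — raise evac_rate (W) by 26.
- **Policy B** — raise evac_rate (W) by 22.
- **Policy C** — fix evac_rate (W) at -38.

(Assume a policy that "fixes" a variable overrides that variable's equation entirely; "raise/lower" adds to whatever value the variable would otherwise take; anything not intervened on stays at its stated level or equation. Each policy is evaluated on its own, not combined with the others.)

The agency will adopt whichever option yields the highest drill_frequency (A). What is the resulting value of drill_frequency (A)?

126

Policy A (W + 26):
  W = 9 + 26 = 35
  A = -26 − 4·35 = -166
Policy B (W + 22):
  W = 9 + 22 = 31
  A = -26 − 4·31 = -150
Policy C (W := -38):
  W = -38
  A = -26 − 4·(-38) = 126
Comparing — Policy A: A=-166, Policy B: A=-150, Policy C: A=126. Highest is 126 (Policy C).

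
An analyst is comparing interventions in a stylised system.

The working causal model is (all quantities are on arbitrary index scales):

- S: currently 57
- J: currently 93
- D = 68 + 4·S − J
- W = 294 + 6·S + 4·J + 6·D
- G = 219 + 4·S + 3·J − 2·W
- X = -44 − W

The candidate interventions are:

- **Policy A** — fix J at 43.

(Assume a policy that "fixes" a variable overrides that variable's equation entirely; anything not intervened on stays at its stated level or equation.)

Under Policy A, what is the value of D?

253

Policy A (J := 43):
  S = 57
  J = 43
  D = 68 + 4·57 − 43 = 253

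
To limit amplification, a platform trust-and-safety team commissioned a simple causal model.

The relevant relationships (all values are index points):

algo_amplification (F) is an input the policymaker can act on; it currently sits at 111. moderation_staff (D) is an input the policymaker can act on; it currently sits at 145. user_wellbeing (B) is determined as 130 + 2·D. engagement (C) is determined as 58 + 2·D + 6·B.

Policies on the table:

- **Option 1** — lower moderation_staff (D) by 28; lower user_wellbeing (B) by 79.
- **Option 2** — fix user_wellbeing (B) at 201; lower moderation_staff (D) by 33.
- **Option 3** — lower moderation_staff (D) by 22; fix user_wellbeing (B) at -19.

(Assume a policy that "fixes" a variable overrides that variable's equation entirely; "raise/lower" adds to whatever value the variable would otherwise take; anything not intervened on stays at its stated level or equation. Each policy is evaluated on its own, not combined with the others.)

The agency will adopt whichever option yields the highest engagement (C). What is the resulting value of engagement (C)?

2002

Option 1 (D − 28, B − 79):
  D = 145 − 28 = 117
  B = 130 + 2·117 (−79 from intervention) = 285
  C = 58 + 2·117 + 6·285 = 2002
Option 2 (B := 201, D − 33):
  D = 145 − 33 = 112
  B = 201
  C = 58 + 2·112 + 6·201 = 1488
Option 3 (D − 22, B := -19):
  D = 145 − 22 = 123
  B = -19
  C = 58 + 2·123 + 6·(-19) = 190
Comparing — Option 1: C=2002, Option 2: C=1488, Option 3: C=190. Highest is 2002 (Option 1).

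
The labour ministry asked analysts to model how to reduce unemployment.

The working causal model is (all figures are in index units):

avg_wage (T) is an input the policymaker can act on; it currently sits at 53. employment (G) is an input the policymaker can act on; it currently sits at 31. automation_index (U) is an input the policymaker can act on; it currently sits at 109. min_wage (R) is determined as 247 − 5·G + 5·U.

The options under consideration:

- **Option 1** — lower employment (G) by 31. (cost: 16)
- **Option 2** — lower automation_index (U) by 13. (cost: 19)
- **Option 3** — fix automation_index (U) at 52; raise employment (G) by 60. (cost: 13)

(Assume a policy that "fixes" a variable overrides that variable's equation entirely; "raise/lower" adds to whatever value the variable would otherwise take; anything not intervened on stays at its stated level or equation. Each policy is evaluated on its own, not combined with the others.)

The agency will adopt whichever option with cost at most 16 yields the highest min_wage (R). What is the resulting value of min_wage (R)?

Option 1 (G − 31):
  G = 31 − 31 = 0
  U = 109
  R = 247 − 5·0 + 5·109 = 792
Option 3 (U := 52, G + 60):
  G = 31 + 60 = 91
  U = 52
  R = 247 − 5·91 + 5·52 = 52
Comparing — Option 1: R=792, Option 3: R=52. Highest is 792 (Option 1).

792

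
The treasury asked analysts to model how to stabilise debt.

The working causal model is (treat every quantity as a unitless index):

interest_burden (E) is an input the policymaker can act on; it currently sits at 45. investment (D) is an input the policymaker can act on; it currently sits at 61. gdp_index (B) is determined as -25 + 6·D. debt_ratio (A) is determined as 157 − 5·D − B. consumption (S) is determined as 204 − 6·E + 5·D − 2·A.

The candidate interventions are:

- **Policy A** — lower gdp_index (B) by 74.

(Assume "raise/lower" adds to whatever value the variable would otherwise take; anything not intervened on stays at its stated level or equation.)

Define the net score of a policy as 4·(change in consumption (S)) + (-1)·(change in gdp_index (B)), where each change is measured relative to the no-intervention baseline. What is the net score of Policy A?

Baseline:
  E = 45
  D = 61
  B = -25 + 6·61 = 341
  A = 157 − 5·61 − 341 = -489
  S = 204 − 6·45 + 5·61 − 2·(-489) = 1217
Policy A (B − 74):
  E = 45
  D = 61
  B = -25 + 6·61 (−74 from intervention) = 267
  A = 157 − 5·61 − 267 = -415
  S = 204 − 6·45 + 5·61 − 2·(-415) = 1069
ΔS = 1069 − 1217 = -148; ΔB = 267 − 341 = -74
Score = 4·(-148) + (-1)·(-74) = -518

-518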